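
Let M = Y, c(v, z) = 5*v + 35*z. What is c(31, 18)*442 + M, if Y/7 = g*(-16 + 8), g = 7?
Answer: 346578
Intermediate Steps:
Y = -392 (Y = 7*(7*(-16 + 8)) = 7*(7*(-8)) = 7*(-56) = -392)
M = -392
c(31, 18)*442 + M = (5*31 + 35*18)*442 - 392 = (155 + 630)*442 - 392 = 785*442 - 392 = 346970 - 392 = 346578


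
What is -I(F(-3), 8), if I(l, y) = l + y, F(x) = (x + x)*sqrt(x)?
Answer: -8 + 6*I*sqrt(3) ≈ -8.0 + 10.392*I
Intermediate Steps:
F(x) = 2*x**(3/2) (F(x) = (2*x)*sqrt(x) = 2*x**(3/2))
-I(F(-3), 8) = -(2*(-3)**(3/2) + 8) = -(2*(-3*I*sqrt(3)) + 8) = -(-6*I*sqrt(3) + 8) = -(8 - 6*I*sqrt(3)) = -8 + 6*I*sqrt(3)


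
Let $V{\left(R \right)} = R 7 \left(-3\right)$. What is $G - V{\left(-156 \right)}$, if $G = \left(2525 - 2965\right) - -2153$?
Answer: $-1563$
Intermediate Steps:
$G = 1713$ ($G = -440 + \left(-2566 + 4719\right) = -440 + 2153 = 1713$)
$V{\left(R \right)} = - 21 R$ ($V{\left(R \right)} = 7 R \left(-3\right) = - 21 R$)
$G - V{\left(-156 \right)} = 1713 - \left(-21\right) \left(-156\right) = 1713 - 3276 = -1563$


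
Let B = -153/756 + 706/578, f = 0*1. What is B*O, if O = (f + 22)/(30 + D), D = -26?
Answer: 272129/48552 ≈ 5.6049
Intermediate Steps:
f = 0
B = 24739/24276 (B = -153*1/756 + 706*(1/578) = -17/84 + 353/289 = 24739/24276 ≈ 1.0191)
O = 11/2 (O = (0 + 22)/(30 - 26) = 22/4 = 22*(1/4) = 11/2 ≈ 5.5000)
B*O = (24739/24276)*(11/2) = 272129/48552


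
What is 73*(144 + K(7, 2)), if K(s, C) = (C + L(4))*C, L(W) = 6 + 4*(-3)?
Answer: 9928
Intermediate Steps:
L(W) = -6 (L(W) = 6 - 12 = -6)
K(s, C) = C*(-6 + C) (K(s, C) = (C - 6)*C = (-6 + C)*C = C*(-6 + C))
73*(144 + K(7, 2)) = 73*(144 + 2*(-6 + 2)) = 73*(144 + 2*(-4)) = 73*(144 - 8) = 73*136 = 9928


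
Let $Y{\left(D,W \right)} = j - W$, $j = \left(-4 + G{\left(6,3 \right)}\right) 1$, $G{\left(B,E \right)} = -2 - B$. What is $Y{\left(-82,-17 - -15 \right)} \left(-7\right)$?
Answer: $70$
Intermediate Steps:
$j = -12$ ($j = \left(-4 - 8\right) 1 = \left(-12\right) 1 = -12$)
$Y{\left(D,W \right)} = -12 - W$
$Y{\left(-82,-17 - -15 \right)} \left(-7\right) = \left(-12 - \left(-17 - -15\right)\right) \left(-7\right) = \left(-12 - \left(-17 + 15\right)\right) \left(-7\right) = \left(-12 - -2\right) \left(-7\right) = \left(-12 + 2\right) \left(-7\right) = \left(-10\right) \left(-7\right) = 70$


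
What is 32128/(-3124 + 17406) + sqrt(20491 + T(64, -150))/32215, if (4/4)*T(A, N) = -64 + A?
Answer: 16064/7141 + sqrt(20491)/32215 ≈ 2.2540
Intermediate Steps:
T(A, N) = -64 + A
32128/(-3124 + 17406) + sqrt(20491 + T(64, -150))/32215 = 32128/(-3124 + 17406) + sqrt(20491 + (-64 + 64))/32215 = 32128/14282 + sqrt(20491 + 0)*(1/32215) = 32128*(1/14282) + sqrt(20491)*(1/32215) = 16064/7141 + sqrt(20491)/32215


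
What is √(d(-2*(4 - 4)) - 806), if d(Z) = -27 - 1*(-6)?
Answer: I*√827 ≈ 28.758*I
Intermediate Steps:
d(Z) = -21 (d(Z) = -27 + 6 = -21)
√(d(-2*(4 - 4)) - 806) = √(-21 - 806) = √(-827) = I*√827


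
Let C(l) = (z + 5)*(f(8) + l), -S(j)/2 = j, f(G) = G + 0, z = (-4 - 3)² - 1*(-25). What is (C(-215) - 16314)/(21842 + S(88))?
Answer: -10889/7222 ≈ -1.5078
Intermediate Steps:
z = 74 (z = (-7)² + 25 = 49 + 25 = 74)
f(G) = G
S(j) = -2*j
C(l) = 632 + 79*l (C(l) = (74 + 5)*(8 + l) = 79*(8 + l) = 632 + 79*l)
(C(-215) - 16314)/(21842 + S(88)) = ((632 + 79*(-215)) - 16314)/(21842 - 2*88) = ((632 - 16985) - 16314)/(21842 - 176) = (-16353 - 16314)/21666 = -32667*1/21666 = -10889/7222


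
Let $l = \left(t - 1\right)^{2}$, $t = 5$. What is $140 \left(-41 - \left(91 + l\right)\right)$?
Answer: $-20720$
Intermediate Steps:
$l = 16$ ($l = \left(5 - 1\right)^{2} = 4^{2} = 16$)
$140 \left(-41 - \left(91 + l\right)\right) = 140 \left(-41 - 107\right) = 140 \left(-148\right) = -20720$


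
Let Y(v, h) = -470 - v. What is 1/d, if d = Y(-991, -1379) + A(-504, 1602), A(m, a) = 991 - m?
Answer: 1/2016 ≈ 0.00049603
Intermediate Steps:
d = 2016 (d = (-470 - 1*(-991)) + (991 - 1*(-504)) = (-470 + 991) + (991 + 504) = 521 + 1495 = 2016)
1/d = 1/2016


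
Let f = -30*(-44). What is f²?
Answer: 1742400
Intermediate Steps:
f = 1320
f² = 1320² = 1742400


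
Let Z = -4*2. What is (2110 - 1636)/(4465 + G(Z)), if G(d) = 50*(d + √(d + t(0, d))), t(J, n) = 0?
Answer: 385362/3308845 - 1896*I*√2/661769 ≈ 0.11646 - 0.0040518*I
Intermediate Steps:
Z = -8
G(d) = 50*d + 50*√d (G(d) = 50*(d + √(d + 0)) = 50*(d + √d) = 50*d + 50*√d)
(2110 - 1636)/(4465 + G(Z)) = (2110 - 1636)/(4465 + (50*(-8) + 50*√(-8))) = 474/(4465 + (-400 + 50*(2*I*√2))) = 474/(4465 + (-400 + 100*I*√2)) = 474/(4065 + 100*I*√2)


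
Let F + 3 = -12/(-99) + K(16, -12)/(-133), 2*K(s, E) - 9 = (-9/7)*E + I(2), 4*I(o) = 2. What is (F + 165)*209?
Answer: 19911883/588 ≈ 33864.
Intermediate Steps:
I(o) = ½ (I(o) = (¼)*2 = ½)
K(s, E) = 19/4 - 9*E/14 (K(s, E) = 9/2 + ((-9/7)*E + ½)/2 = 9/2 + ((-9*⅐)*E + ½)/2 = 9/2 + (-9*E/7 + ½)/2 = 9/2 + (½ - 9*E/7)/2 = 9/2 + (¼ - 9*E/14) = 19/4 - 9*E/14)
F = -365297/122892 (F = -3 + (-12/(-99) + (19/4 - 9/14*(-12))/(-133)) = -3 + (-12*(-1/99) + (19/4 + 54/7)*(-1/133)) = -3 + (4/33 + (349/28)*(-1/133)) = -3 + (4/33 - 349/3724) = -3 + 3379/122892 = -365297/122892 ≈ -2.9725)
(F + 165)*209 = (-365297/122892 + 165)*209 = (19911883/122892)*209 = 19911883/588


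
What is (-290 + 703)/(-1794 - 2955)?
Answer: -413/4749 ≈ -0.086966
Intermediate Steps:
(-290 + 703)/(-1794 - 2955) = 413/(-4749) = 413*(-1/4749) = -413/4749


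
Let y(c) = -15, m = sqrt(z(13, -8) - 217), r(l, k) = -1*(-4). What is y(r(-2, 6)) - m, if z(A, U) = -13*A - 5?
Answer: -15 - I*sqrt(391) ≈ -15.0 - 19.774*I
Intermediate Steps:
z(A, U) = -5 - 13*A
r(l, k) = 4
m = I*sqrt(391) (m = sqrt((-5 - 13*13) - 217) = sqrt((-5 - 169) - 217) = sqrt(-174 - 217) = sqrt(-391) = I*sqrt(391) ≈ 19.774*I)
y(r(-2, 6)) - m = -15 - I*sqrt(391)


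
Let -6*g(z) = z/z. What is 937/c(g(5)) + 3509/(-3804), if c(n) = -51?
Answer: -415923/21556 ≈ -19.295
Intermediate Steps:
g(z) = -1/6 (g(z) = -z/(6*z) = -1/6*1 = -1/6)
937/c(g(5)) + 3509/(-3804) = 937/(-51) + 3509/(-3804) = 937*(-1/51) + 3509*(-1/3804) = -937/51 - 3509/3804 = -415923/21556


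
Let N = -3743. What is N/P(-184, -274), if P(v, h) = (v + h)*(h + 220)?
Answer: -3743/24732 ≈ -0.15134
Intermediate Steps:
P(v, h) = (220 + h)*(h + v) (P(v, h) = (h + v)*(220 + h) = (220 + h)*(h + v))
N/P(-184, -274) = -3743/((-274)² + 220*(-274) + 220*(-184) - 274*(-184)) = -3743/(75076 - 60280 - 40480 + 50416) = -3743/24732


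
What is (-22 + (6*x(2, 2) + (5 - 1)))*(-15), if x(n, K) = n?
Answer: 90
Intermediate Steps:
(-22 + (6*x(2, 2) + (5 - 1)))*(-15) = (-22 + (6*2 + (5 - 1)))*(-15) = (-22 + (12 + 4))*(-15) = (-22 + 16)*(-15) = -6*(-15) = 90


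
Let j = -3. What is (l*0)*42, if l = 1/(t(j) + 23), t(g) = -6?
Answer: 0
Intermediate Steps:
l = 1/17 (l = 1/(-6 + 23) = 1/17 ≈ 0.058824)
(l*0)*42 = ((1/17)*0)*42 = 0*42 = 0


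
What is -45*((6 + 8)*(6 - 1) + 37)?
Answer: -4815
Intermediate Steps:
-45*((6 + 8)*(6 - 1) + 37) = -45*(14*5 + 37) = -45*(70 + 37) = -45*107 = -4815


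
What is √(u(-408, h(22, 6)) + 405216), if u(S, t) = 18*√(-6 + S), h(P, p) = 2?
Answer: 3*√(45024 + 6*I*√46) ≈ 636.57 + 0.28767*I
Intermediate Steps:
√(u(-408, h(22, 6)) + 405216) = √(18*√(-6 - 408) + 405216) = √(18*√(-414) + 405216) = √(18*(3*I*√46) + 405216) = √(54*I*√46 + 405216) = √(405216 + 54*I*√46)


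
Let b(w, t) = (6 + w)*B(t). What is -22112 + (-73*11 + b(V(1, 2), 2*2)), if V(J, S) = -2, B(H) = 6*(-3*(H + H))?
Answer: -23491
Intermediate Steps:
B(H) = -36*H (B(H) = 6*(-6*H) = -36*H)
b(w, t) = -36*t*(6 + w) (b(w, t) = (6 + w)*(-36*t) = -36*t*(6 + w))
-22112 + (-73*11 + b(V(1, 2), 2*2)) = -22112 + (-73*11 - 36*2*2*(6 - 2)) = -22112 + (-803 - 36*4*4) = -22112 + (-803 - 576) = -22112 - 1379 = -23491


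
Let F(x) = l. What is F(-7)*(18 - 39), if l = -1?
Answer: 21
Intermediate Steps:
F(x) = -1
F(-7)*(18 - 39) = -(18 - 39) = -1*(-21) = 21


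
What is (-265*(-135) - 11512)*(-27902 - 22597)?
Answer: -1225257237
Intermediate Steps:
(-265*(-135) - 11512)*(-27902 - 22597) = (35775 - 11512)*(-50499) = 24263*(-50499) = -1225257237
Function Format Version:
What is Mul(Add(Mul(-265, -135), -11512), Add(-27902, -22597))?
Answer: -1225257237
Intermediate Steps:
Mul(Add(Mul(-265, -135), -11512), Add(-27902, -22597)) = Mul(Add(35775, -11512), -50499) = Mul(24263, -50499) = -1225257237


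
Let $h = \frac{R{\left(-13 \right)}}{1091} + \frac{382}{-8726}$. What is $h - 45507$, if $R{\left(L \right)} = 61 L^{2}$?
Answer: $- \frac{216570051945}{4760033} \approx -45498.0$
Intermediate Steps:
$h = \frac{44769786}{4760033}$ ($h = \frac{61 \left(-13\right)^{2}}{1091} + \frac{382}{-8726} = 61 \cdot 169 \cdot \frac{1}{1091} + 382 \left(- \frac{1}{8726}\right) = 10309 \cdot \frac{1}{1091} - \frac{191}{4363} = \frac{10309}{1091} - \frac{191}{4363} = \frac{44769786}{4760033} \approx 9.4053$)
$h - 45507 = \frac{44769786}{4760033} - 45507 = - \frac{216570051945}{4760033}$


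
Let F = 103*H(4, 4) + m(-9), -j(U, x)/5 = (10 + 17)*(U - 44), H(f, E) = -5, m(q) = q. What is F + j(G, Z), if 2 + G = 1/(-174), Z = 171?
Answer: 329833/58 ≈ 5686.8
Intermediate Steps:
G = -349/174 (G = -2 + 1/(-174) = -2 - 1/174 = -349/174 ≈ -2.0057)
j(U, x) = 5940 - 135*U (j(U, x) = -5*(10 + 17)*(U - 44) = -135*(-44 + U) = -5*(-1188 + 27*U) = 5940 - 135*U)
F = -524 (F = 103*(-5) - 9 = -515 - 9 = -524)
F + j(G, Z) = -524 + (5940 - 135*(-349/174)) = -524 + (5940 + 15705/58) = -524 + 360225/58 = 329833/58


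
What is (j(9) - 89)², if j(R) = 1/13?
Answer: 1336336/169 ≈ 7907.3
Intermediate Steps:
j(R) = 1/13
(j(9) - 89)² = (1/13 - 89)² = (-1156/13)² = 1336336/169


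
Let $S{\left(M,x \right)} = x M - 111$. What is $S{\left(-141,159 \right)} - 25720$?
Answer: $-48250$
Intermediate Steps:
$S{\left(M,x \right)} = -111 + M x$ ($S{\left(M,x \right)} = M x - 111 = -111 + M x$)
$S{\left(-141,159 \right)} - 25720 = \left(-111 - 22419\right) - 25720 = -22530 - 25720 = -48250$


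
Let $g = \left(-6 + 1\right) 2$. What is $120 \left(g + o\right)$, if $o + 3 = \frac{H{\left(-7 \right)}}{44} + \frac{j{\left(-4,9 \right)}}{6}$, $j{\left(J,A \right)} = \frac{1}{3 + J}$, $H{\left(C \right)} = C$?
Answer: $- \frac{17590}{11} \approx -1599.1$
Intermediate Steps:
$g = -10$ ($g = \left(-5\right) 2 = -10$)
$o = - \frac{439}{132}$ ($o = -3 + \left(- \frac{7}{44} + \frac{1}{\left(3 - 4\right) 6}\right) = -3 + \left(\left(-7\right) \frac{1}{44} + \frac{1}{-1} \cdot \frac{1}{6}\right) = -3 - \frac{43}{132} = - \frac{439}{132} \approx -3.3258$)
$120 \left(g + o\right) = 120 \left(-10 - \frac{439}{132}\right) = 120 \left(- \frac{1759}{132}\right) = - \frac{17590}{11}$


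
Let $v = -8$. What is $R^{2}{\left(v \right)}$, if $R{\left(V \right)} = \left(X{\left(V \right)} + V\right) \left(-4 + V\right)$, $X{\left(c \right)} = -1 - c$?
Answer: $144$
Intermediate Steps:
$R{\left(V \right)} = 4 - V$ ($R{\left(V \right)} = \left(\left(-1 - V\right) + V\right) \left(-4 + V\right) = - (-4 + V) = 4 - V$)
$R^{2}{\left(v \right)} = \left(4 - -8\right)^{2} = \left(4 + 8\right)^{2} = 12^{2} = 144$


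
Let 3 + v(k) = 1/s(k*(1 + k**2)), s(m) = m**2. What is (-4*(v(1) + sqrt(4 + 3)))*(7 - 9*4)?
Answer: -319 + 116*sqrt(7) ≈ -12.093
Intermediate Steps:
v(k) = -3 + 1/(k**2*(1 + k**2)**2) (v(k) = -3 + 1/((k*(1 + k**2))**2) = -3 + 1/(k**2*(1 + k**2)**2))
(-4*(v(1) + sqrt(4 + 3)))*(7 - 9*4) = (-4*((-3 + 1/(1**2*(1 + 1**2)**2)) + sqrt(4 + 3)))*(7 - 9*4) = (-4*((-3 + 1/(1 + 1)**2) + sqrt(7)))*(7 - 36) = -4*((-3 + 1/2**2) + sqrt(7))*(-29) = -4*((-3 + 1*(1/4)) + sqrt(7))*(-29) = -4*((-3 + 1/4) + sqrt(7))*(-29) = -4*(-11/4 + sqrt(7))*(-29) = (11 - 4*sqrt(7))*(-29) = -319 + 116*sqrt(7)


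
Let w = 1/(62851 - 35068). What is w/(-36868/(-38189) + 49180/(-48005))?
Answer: -366652589/601705766088 ≈ -0.00060936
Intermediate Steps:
w = 1/27783 ≈ 3.5993e-5
w/(-36868/(-38189) + 49180/(-48005)) = 1/(27783*(-36868/(-38189) + 49180/(-48005))) = 1/(27783*(-36868*(-1/38189) + 49180*(-1/48005))) = 1/(27783*(36868/38189 - 9836/9601)) = 1/(27783*(-21657336/366652589)) = (1/27783)*(-366652589/21657336) = -366652589/601705766088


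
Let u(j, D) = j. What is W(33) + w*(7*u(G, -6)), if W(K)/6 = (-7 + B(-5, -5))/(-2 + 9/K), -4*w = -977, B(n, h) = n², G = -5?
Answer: -654457/76 ≈ -8611.3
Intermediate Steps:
w = 977/4 (w = -¼*(-977) = 977/4 ≈ 244.25)
W(K) = 108/(-2 + 9/K) (W(K) = 6*((-7 + (-5)²)/(-2 + 9/K)) = 6*((-7 + 25)/(-2 + 9/K)) = 6*(18/(-2 + 9/K)) = 108/(-2 + 9/K))
W(33) + w*(7*u(G, -6)) = -108*33/(-9 + 2*33) + 977*(7*(-5))/4 = -108*33/(-9 + 66) + (977/4)*(-35) = -108*33/57 - 34195/4 = -108*33*1/57 - 34195/4 = -1188/19 - 34195/4 = -654457/76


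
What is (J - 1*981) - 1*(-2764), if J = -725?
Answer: 1058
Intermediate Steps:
(J - 1*981) - 1*(-2764) = (-725 - 1*981) - 1*(-2764) = (-725 - 981) + 2764 = -1706 + 2764 = 1058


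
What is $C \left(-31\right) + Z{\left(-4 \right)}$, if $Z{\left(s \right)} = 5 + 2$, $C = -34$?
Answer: $1061$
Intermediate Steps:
$Z{\left(s \right)} = 7$
$C \left(-31\right) + Z{\left(-4 \right)} = \left(-34\right) \left(-31\right) + 7 = 1054 + 7 = 1061$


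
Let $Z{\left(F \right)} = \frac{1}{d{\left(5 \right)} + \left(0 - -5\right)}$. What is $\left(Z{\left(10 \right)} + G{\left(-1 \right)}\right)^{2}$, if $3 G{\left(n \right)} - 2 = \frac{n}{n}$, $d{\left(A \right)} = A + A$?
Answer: $\frac{256}{225} \approx 1.1378$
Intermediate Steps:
$d{\left(A \right)} = 2 A$
$Z{\left(F \right)} = \frac{1}{15}$ ($Z{\left(F \right)} = \frac{1}{2 \cdot 5 + \left(0 - -5\right)} = \frac{1}{10 + \left(0 + 5\right)} = \frac{1}{10 + 5} = \frac{1}{15}$)
$G{\left(n \right)} = 1$ ($G{\left(n \right)} = \frac{2}{3} + \frac{n \frac{1}{n}}{3} = \frac{2}{3} + \frac{1}{3} \cdot 1 = \frac{2}{3} + \frac{1}{3} = 1$)
$\left(Z{\left(10 \right)} + G{\left(-1 \right)}\right)^{2} = \left(\frac{1}{15} + 1\right)^{2} = \left(\frac{16}{15}\right)^{2} = \frac{256}{225}$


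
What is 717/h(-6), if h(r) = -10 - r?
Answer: -717/4 ≈ -179.25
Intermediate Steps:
717/h(-6) = 717/(-10 - 1*(-6)) = 717/(-10 + 6) = 717/(-4) = 717*(-1/4) = -717/4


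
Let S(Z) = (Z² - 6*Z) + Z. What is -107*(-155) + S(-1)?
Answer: 16591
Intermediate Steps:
S(Z) = Z² - 5*Z
-107*(-155) + S(-1) = -107*(-155) - (-5 - 1) = 16585 - 1*(-6) = 16585 + 6 = 16591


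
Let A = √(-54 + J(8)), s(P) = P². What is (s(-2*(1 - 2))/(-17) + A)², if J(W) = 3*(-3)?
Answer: (-4 + 51*I*√7)²/289 ≈ -62.945 - 3.7352*I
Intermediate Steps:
J(W) = -9
A = 3*I*√7 (A = √(-54 - 9) = √(-63) = 3*I*√7 ≈ 7.9373*I)
(s(-2*(1 - 2))/(-17) + A)² = ((-2*(1 - 2))²/(-17) + 3*I*√7)² = ((-2*(-1))²*(-1/17) + 3*I*√7)² = (2²*(-1/17) + 3*I*√7)² = (4*(-1/17) + 3*I*√7)² = (-4/17 + 3*I*√7)²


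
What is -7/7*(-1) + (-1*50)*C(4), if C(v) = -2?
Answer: 101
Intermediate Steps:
-7/7*(-1) + (-1*50)*C(4) = -7/7*(-1) - 1*50*(-2) = -7*1/7*(-1) - 50*(-2) = -1*(-1) + 100 = 1 + 100 = 101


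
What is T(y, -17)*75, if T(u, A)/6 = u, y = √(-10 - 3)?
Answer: 450*I*√13 ≈ 1622.5*I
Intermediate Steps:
y = I*√13 (y = √(-13) = I*√13 ≈ 3.6056*I)
T(u, A) = 6*u
T(y, -17)*75 = (6*(I*√13))*75 = (6*I*√13)*75 = 450*I*√13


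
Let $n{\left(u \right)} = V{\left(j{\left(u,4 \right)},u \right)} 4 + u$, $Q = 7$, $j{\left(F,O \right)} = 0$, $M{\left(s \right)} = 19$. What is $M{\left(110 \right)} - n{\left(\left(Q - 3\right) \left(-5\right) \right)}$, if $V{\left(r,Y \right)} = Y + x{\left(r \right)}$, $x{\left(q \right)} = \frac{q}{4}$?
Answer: $119$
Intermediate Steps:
$x{\left(q \right)} = \frac{q}{4}$ ($x{\left(q \right)} = q \frac{1}{4} = \frac{q}{4}$)
$V{\left(r,Y \right)} = Y + \frac{r}{4}$
$n{\left(u \right)} = 5 u$ ($n{\left(u \right)} = \left(u + \frac{1}{4} \cdot 0\right) 4 + u = \left(u + 0\right) 4 + u = u 4 + u = 4 u + u = 5 u$)
$M{\left(110 \right)} - n{\left(\left(Q - 3\right) \left(-5\right) \right)} = 19 - 5 \left(7 - 3\right) \left(-5\right) = 19 - 5 \cdot 4 \left(-5\right) = 19 - 5 \left(-20\right) = 19 - -100 = 19 + 100 = 119$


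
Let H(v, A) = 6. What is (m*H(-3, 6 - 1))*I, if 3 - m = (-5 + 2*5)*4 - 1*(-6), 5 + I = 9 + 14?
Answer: -2484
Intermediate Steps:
I = 18 (I = -5 + (9 + 14) = -5 + 23 = 18)
m = -23 (m = 3 - ((-5 + 2*5)*4 - 1*(-6)) = 3 - ((-5 + 10)*4 + 6) = 3 - (5*4 + 6) = 3 - (20 + 6) = 3 - 1*26 = 3 - 26 = -23)
(m*H(-3, 6 - 1))*I = -23*6*18 = -138*18 = -2484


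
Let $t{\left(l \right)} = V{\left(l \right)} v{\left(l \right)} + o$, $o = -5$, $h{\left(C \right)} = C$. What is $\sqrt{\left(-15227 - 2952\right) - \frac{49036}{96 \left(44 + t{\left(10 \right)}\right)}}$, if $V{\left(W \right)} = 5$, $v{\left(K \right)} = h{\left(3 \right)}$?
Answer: $\frac{i \sqrt{23572243}}{36} \approx 134.86 i$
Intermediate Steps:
$v{\left(K \right)} = 3$
$t{\left(l \right)} = 10$ ($t{\left(l \right)} = 5 \cdot 3 - 5 = 15 - 5 = 10$)
$\sqrt{\left(-15227 - 2952\right) - \frac{49036}{96 \left(44 + t{\left(10 \right)}\right)}} = \sqrt{\left(-15227 - 2952\right) - \frac{49036}{96 \left(44 + 10\right)}} = \sqrt{-18179 - \frac{49036}{96 \cdot 54}} = \sqrt{-18179 - \frac{49036}{5184}} = \sqrt{-18179 - \frac{12259}{1296}} = \sqrt{- \frac{23572243}{1296}} = \frac{i \sqrt{23572243}}{36}$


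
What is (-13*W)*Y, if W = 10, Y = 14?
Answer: -1820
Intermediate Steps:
(-13*W)*Y = -13*10*14 = -130*14 = -1820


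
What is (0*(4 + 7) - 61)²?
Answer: 3721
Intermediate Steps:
(0*(4 + 7) - 61)² = (0*11 - 61)² = (0 - 61)² = (-61)² = 3721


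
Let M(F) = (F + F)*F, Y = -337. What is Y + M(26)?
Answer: 1015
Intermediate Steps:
M(F) = 2*F**2 (M(F) = (2*F)*F = 2*F**2)
Y + M(26) = -337 + 2*26**2 = -337 + 2*676 = -337 + 1352 = 1015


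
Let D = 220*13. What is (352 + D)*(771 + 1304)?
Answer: 6664900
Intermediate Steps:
D = 2860
(352 + D)*(771 + 1304) = (352 + 2860)*(771 + 1304) = 3212*2075 = 6664900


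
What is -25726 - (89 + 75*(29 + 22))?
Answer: -29640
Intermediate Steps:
-25726 - (89 + 75*(29 + 22)) = -25726 - (89 + 75*51) = -25726 - (89 + 3825) = -25726 - 1*3914 = -25726 - 3914 = -29640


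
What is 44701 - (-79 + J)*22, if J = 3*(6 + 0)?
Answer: 46043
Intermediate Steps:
J = 18 (J = 3*6 = 18)
44701 - (-79 + J)*22 = 44701 - (-79 + 18)*22 = 44701 - (-61)*22 = 44701 - 1*(-1342) = 44701 + 1342 = 46043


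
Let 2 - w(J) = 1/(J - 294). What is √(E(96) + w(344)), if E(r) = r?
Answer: √9798/10 ≈ 9.8985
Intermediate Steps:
w(J) = 2 - 1/(-294 + J) (w(J) = 2 - 1/(J - 294) = 2 - 1/(-294 + J))
√(E(96) + w(344)) = √(96 + (-589 + 2*344)/(-294 + 344)) = √(96 + (-589 + 688)/50) = √(96 + (1/50)*99) = √(96 + 99/50) = √(4899/50) = √9798/10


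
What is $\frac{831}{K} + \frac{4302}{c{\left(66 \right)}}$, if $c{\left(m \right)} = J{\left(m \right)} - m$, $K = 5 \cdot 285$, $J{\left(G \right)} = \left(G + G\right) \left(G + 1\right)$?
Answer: $\frac{2066}{1925} \approx 1.0732$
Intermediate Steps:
$J{\left(G \right)} = 2 G \left(1 + G\right)$
$K = 1425$
$c{\left(m \right)} = - m + 2 m \left(1 + m\right)$ ($c{\left(m \right)} = 2 m \left(1 + m\right) - m = - m + 2 m \left(1 + m\right)$)
$\frac{831}{K} + \frac{4302}{c{\left(66 \right)}} = \frac{831}{1425} + \frac{4302}{66 \left(1 + 2 \cdot 66\right)} = 831 \cdot \frac{1}{1425} + \frac{4302}{66 \left(1 + 132\right)} = \frac{277}{475} + \frac{4302}{66 \cdot 133} = \frac{277}{475} + \frac{4302}{8778} = \frac{277}{475} + 4302 \cdot \frac{1}{8778} = \frac{277}{475} + \frac{717}{1463} = \frac{2066}{1925}$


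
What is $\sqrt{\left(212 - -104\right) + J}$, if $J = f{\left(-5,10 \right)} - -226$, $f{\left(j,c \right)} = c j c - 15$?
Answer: $3 \sqrt{3} \approx 5.1962$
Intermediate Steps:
$f{\left(j,c \right)} = -15 + j c^{2}$ ($f{\left(j,c \right)} = j c^{2} - 15 = -15 + j c^{2}$)
$J = -289$ ($J = \left(-15 - 5 \cdot 10^{2}\right) - -226 = \left(-15 - 500\right) + 226 = -515 + 226 = -289$)
$\sqrt{\left(212 - -104\right) + J} = \sqrt{\left(212 - -104\right) - 289} = \sqrt{\left(212 + 104\right) - 289} = \sqrt{316 - 289} = \sqrt{27} = 3 \sqrt{3}$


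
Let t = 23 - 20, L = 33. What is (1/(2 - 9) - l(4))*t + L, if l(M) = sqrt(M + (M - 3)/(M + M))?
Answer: 228/7 - 3*sqrt(66)/4 ≈ 26.478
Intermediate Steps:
l(M) = sqrt(M + (-3 + M)/(2*M)) (l(M) = sqrt(M + (-3 + M)/((2*M))) = sqrt(M + (-3 + M)*(1/(2*M))) = sqrt(M + (-3 + M)/(2*M)))
t = 3
(1/(2 - 9) - l(4))*t + L = (1/(2 - 9) - sqrt(2 - 6/4 + 4*4)/2)*3 + 33 = (1/(-7) - sqrt(2 - 6*1/4 + 16)/2)*3 + 33 = (-1/7 - sqrt(2 - 3/2 + 16)/2)*3 + 33 = (-1/7 - sqrt(33/2)/2)*3 + 33 = (-1/7 - sqrt(66)/2/2)*3 + 33 = (-1/7 - sqrt(66)/4)*3 + 33 = (-3/7 - 3*sqrt(66)/4) + 33 = 228/7 - 3*sqrt(66)/4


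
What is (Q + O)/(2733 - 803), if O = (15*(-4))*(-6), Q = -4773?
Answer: -4413/1930 ≈ -2.2865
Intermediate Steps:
O = 360 (O = -60*(-6) = 360)
(Q + O)/(2733 - 803) = (-4773 + 360)/(2733 - 803) = -4413/1930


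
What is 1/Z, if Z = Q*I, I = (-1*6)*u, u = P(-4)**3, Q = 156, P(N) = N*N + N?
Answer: -1/1617408 ≈ -6.1827e-7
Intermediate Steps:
P(N) = N + N**2 (P(N) = N**2 + N = N + N**2)
u = 1728 (u = (-4*(1 - 4))**3 = (-4*(-3))**3 = 12**3 = 1728)
I = -10368 (I = -1*6*1728 = -6*1728 = -10368)
Z = -1617408 (Z = 156*(-10368) = -1617408)
1/Z = 1/(-1617408) = -1/1617408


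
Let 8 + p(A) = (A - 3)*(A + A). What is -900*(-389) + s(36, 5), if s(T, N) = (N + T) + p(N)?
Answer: 350153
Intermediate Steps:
p(A) = -8 + 2*A*(-3 + A) (p(A) = -8 + (A - 3)*(A + A) = -8 + (-3 + A)*(2*A) = -8 + 2*A*(-3 + A))
s(T, N) = -8 + T - 5*N + 2*N² (s(T, N) = (N + T) + (-8 - 6*N + 2*N²) = -8 + T - 5*N + 2*N²)
-900*(-389) + s(36, 5) = -900*(-389) + (-8 + 36 - 5*5 + 2*5²) = -180*(-1945) + (-8 + 36 - 25 + 2*25) = 350100 + (-8 + 36 - 25 + 50) = 350100 + 53 = 350153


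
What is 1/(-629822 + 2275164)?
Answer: 1/1645342 ≈ 6.0778e-7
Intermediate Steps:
1/(-629822 + 2275164) = 1/1645342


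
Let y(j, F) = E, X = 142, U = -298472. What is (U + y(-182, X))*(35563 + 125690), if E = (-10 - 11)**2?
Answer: -48058392843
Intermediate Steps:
E = 441 (E = (-21)**2 = 441)
y(j, F) = 441
(U + y(-182, X))*(35563 + 125690) = (-298472 + 441)*(35563 + 125690) = -298031*161253 = -48058392843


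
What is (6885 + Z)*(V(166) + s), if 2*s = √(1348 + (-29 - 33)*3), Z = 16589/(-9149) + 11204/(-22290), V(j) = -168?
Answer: -5614376426576/4855505 + 350898526661*√1162/101965605 ≈ -1.0390e+6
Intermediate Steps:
Z = -236137103/101965605 (Z = 16589*(-1/9149) + 11204*(-1/22290) = -16589/9149 - 5602/11145 = -236137103/101965605 ≈ -2.3158)
s = √1162/2 (s = √(1348 + (-29 - 33)*3)/2 = √(1348 - 62*3)/2 = √(1348 - 186)/2 = √1162/2 ≈ 17.044)
(6885 + Z)*(V(166) + s) = (6885 - 236137103/101965605)*(-168 + √1162/2) = 701797053322*(-168 + √1162/2)/101965605 = -5614376426576/4855505 + 350898526661*√1162/101965605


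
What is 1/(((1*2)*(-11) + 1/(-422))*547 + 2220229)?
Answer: 422/931857743 ≈ 4.5286e-7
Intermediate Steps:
1/(((1*2)*(-11) + 1/(-422))*547 + 2220229) = 1/((2*(-11) - 1/422)*547 + 2220229) = 1/((-22 - 1/422)*547 + 2220229) = 1/(-9285/422*547 + 2220229) = 1/(-5078895/422 + 2220229) = 1/(931857743/422) = 422/931857743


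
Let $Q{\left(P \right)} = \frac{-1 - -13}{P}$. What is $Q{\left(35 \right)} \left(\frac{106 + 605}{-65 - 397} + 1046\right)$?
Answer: $\frac{965082}{2695} \approx 358.1$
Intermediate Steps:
$Q{\left(P \right)} = \frac{12}{P}$ ($Q{\left(P \right)} = \frac{-1 + 13}{P} = \frac{12}{P}$)
$Q{\left(35 \right)} \left(\frac{106 + 605}{-65 - 397} + 1046\right) = \frac{12}{35} \left(\frac{106 + 605}{-65 - 397} + 1046\right) = 12 \cdot \frac{1}{35} \left(\frac{711}{-462} + 1046\right) = \frac{12 \left(711 \left(- \frac{1}{462}\right) + 1046\right)}{35} = \frac{12 \left(- \frac{237}{154} + 1046\right)}{35} = \frac{12}{35} \cdot \frac{160847}{154} = \frac{965082}{2695}$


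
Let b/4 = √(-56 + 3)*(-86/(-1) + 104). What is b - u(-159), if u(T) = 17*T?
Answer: 2703 + 760*I*√53 ≈ 2703.0 + 5532.9*I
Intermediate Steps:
b = 760*I*√53 (b = 4*(√(-56 + 3)*(-86/(-1) + 104)) = 4*(√(-53)*(-86*(-1) + 104)) = 4*((I*√53)*(86 + 104)) = 4*((I*√53)*190) = 4*(190*I*√53) = 760*I*√53 ≈ 5532.9*I)
b - u(-159) = 760*I*√53 - 17*(-159) = 760*I*√53 - 1*(-2703) = 760*I*√53 + 2703 = 2703 + 760*I*√53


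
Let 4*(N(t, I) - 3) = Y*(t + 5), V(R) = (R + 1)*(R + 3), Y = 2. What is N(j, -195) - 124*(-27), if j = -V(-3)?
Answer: 6707/2 ≈ 3353.5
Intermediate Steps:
V(R) = (1 + R)*(3 + R)
j = 0 (j = -(3 + (-3)**2 + 4*(-3)) = -(3 + 9 - 12) = -1*0 = 0)
N(t, I) = 11/2 + t/2 (N(t, I) = 3 + (2*(t + 5))/4 = 3 + (2*(5 + t))/4 = 3 + (10 + 2*t)/4 = 3 + (5/2 + t/2) = 11/2 + t/2)
N(j, -195) - 124*(-27) = (11/2 + (1/2)*0) - 124*(-27) = (11/2 + 0) + 3348 = 11/2 + 3348 = 6707/2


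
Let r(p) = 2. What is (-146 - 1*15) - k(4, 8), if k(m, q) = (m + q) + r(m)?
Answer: -175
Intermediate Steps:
k(m, q) = 2 + m + q (k(m, q) = (m + q) + 2 = 2 + m + q)
(-146 - 1*15) - k(4, 8) = (-146 - 1*15) - (2 + 4 + 8) = (-146 - 15) - 1*14 = -161 - 14 = -175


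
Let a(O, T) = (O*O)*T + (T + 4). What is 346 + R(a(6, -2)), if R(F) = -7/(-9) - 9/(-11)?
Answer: 34412/99 ≈ 347.60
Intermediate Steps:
a(O, T) = 4 + T + T*O**2 (a(O, T) = O**2*T + (4 + T) = T*O**2 + (4 + T) = 4 + T + T*O**2)
R(F) = 158/99 (R(F) = -7*(-1/9) - 9*(-1/11) = 7/9 + 9/11 = 158/99)
346 + R(a(6, -2)) = 346 + 158/99 = 34412/99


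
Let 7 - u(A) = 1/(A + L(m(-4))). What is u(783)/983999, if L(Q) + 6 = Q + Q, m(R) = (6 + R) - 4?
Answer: 5410/760631227 ≈ 7.1125e-6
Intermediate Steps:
m(R) = 2 + R
L(Q) = -6 + 2*Q (L(Q) = -6 + (Q + Q) = -6 + 2*Q)
u(A) = 7 - 1/(-10 + A) (u(A) = 7 - 1/(A + (-6 + 2*(2 - 4))) = 7 - 1/(A + (-6 + 2*(-2))) = 7 - 1/(A + (-6 - 4)) = 7 - 1/(A - 10) = 7 - 1/(-10 + A))
u(783)/983999 = ((-71 + 7*783)/(-10 + 783))/983999 = ((-71 + 5481)/773)*(1/983999) = ((1/773)*5410)*(1/983999) = (5410/773)*(1/983999) = 5410/760631227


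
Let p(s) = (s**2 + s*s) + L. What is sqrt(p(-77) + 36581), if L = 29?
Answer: 2*sqrt(12117) ≈ 220.15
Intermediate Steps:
p(s) = 29 + 2*s**2 (p(s) = (s**2 + s*s) + 29 = (s**2 + s**2) + 29 = 2*s**2 + 29 = 29 + 2*s**2)
sqrt(p(-77) + 36581) = sqrt((29 + 2*(-77)**2) + 36581) = sqrt((29 + 2*5929) + 36581) = sqrt((29 + 11858) + 36581) = sqrt(11887 + 36581) = sqrt(48468) = 2*sqrt(12117)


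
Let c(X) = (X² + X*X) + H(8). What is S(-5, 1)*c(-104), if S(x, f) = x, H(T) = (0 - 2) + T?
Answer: -108190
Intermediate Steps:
H(T) = -2 + T
c(X) = 6 + 2*X² (c(X) = (X² + X*X) + (-2 + 8) = (X² + X²) + 6 = 2*X² + 6 = 6 + 2*X²)
S(-5, 1)*c(-104) = -5*(6 + 2*(-104)²) = -5*(6 + 2*10816) = -5*(6 + 21632) = -5*21638 = -108190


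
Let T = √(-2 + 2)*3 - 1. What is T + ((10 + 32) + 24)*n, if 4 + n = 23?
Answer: 1253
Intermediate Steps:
n = 19 (n = -4 + 23 = 19)
T = -1 (T = √0*3 - 1 = 0*3 - 1 = 0 - 1 = -1)
T + ((10 + 32) + 24)*n = -1 + ((10 + 32) + 24)*19 = -1 + (42 + 24)*19 = -1 + 66*19 = -1 + 1254 = 1253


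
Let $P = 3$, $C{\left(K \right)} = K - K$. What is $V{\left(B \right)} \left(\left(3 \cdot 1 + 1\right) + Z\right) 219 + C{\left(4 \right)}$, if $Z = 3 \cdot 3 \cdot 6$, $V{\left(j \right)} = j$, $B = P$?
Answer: $38106$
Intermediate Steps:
$C{\left(K \right)} = 0$
$B = 3$
$Z = 54$ ($Z = 9 \cdot 6 = 54$)
$V{\left(B \right)} \left(\left(3 \cdot 1 + 1\right) + Z\right) 219 + C{\left(4 \right)} = 3 \left(\left(3 \cdot 1 + 1\right) + 54\right) 219 + 0 = 3 \left(\left(3 + 1\right) + 54\right) 219 + 0 = 3 \left(4 + 54\right) 219 + 0 = 3 \cdot 58 \cdot 219 + 0 = 174 \cdot 219 + 0 = 38106 + 0 = 38106$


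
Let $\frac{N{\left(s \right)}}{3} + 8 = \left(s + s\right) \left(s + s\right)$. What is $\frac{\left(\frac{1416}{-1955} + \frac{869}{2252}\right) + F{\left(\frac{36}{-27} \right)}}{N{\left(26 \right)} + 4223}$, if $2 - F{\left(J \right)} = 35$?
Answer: $- \frac{146777717}{54201147260} \approx -0.002708$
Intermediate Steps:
$N{\left(s \right)} = -24 + 12 s^{2}$ ($N{\left(s \right)} = -24 + 3 \left(s + s\right) \left(s + s\right) = -24 + 3 \cdot 2 s 2 s = -24 + 3 \cdot 4 s^{2} = -24 + 12 s^{2}$)
$F{\left(J \right)} = -33$ ($F{\left(J \right)} = 2 - 35 = -33$)
$\frac{\left(\frac{1416}{-1955} + \frac{869}{2252}\right) + F{\left(\frac{36}{-27} \right)}}{N{\left(26 \right)} + 4223} = \frac{\left(\frac{1416}{-1955} + \frac{869}{2252}\right) - 33}{\left(-24 + 12 \cdot 26^{2}\right) + 4223} = \frac{\left(1416 \left(- \frac{1}{1955}\right) + 869 \cdot \frac{1}{2252}\right) - 33}{\left(-24 + 12 \cdot 676\right) + 4223} = \frac{\left(- \frac{1416}{1955} + \frac{869}{2252}\right) - 33}{\left(-24 + 8112\right) + 4223} = \frac{- \frac{1489937}{4402660} - 33}{8088 + 4223} = - \frac{146777717}{4402660 \cdot 12311} = \left(- \frac{146777717}{4402660}\right) \frac{1}{12311} = - \frac{146777717}{54201147260}$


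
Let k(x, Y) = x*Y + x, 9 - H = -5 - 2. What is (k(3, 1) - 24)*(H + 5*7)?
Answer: -918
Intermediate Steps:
H = 16 (H = 9 - (-5 - 2) = 9 - 1*(-7) = 9 + 7 = 16)
k(x, Y) = x + Y*x (k(x, Y) = Y*x + x = x + Y*x)
(k(3, 1) - 24)*(H + 5*7) = (3*(1 + 1) - 24)*(16 + 5*7) = (3*2 - 24)*(16 + 35) = (6 - 24)*51 = -18*51 = -918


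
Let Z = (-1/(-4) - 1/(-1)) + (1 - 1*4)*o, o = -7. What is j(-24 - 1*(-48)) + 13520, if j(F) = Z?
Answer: 54169/4 ≈ 13542.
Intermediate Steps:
Z = 89/4 (Z = (-1/(-4) - 1/(-1)) + (1 - 1*4)*(-7) = (-1*(-1/4) - 1*(-1)) + (1 - 4)*(-7) = (1/4 + 1) - 3*(-7) = 5/4 + 21 = 89/4 ≈ 22.250)
j(F) = 89/4
j(-24 - 1*(-48)) + 13520 = 89/4 + 13520 = 54169/4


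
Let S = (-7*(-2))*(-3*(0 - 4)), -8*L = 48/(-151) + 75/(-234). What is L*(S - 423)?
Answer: -639115/31408 ≈ -20.349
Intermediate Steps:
L = 7519/94224 (L = -(48/(-151) + 75/(-234))/8 = -(48*(-1/151) + 75*(-1/234))/8 = -(-48/151 - 25/78)/8 = -⅛*(-7519/11778) = 7519/94224 ≈ 0.079799)
S = 168 (S = 14*(-3*(-4)) = 14*12 = 168)
L*(S - 423) = 7519*(168 - 423)/94224 = (7519/94224)*(-255) = -639115/31408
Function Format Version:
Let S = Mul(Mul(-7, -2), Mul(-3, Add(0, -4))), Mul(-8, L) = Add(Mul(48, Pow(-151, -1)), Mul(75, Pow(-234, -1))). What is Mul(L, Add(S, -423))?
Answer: Rational(-639115, 31408) ≈ -20.349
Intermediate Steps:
L = Rational(7519, 94224) (L = Mul(Rational(-1, 8), Add(Mul(48, Pow(-151, -1)), Mul(75, Pow(-234, -1)))) = Mul(Rational(-1, 8), Add(Mul(48, Rational(-1, 151)), Mul(75, Rational(-1, 234)))) = Mul(Rational(-1, 8), Add(Rational(-48, 151), Rational(-25, 78))) = Mul(Rational(-1, 8), Rational(-7519, 11778)) = Rational(7519, 94224) ≈ 0.079799)
S = 168 (S = Mul(14, Mul(-3, -4)) = Mul(14, 12) = 168)
Mul(L, Add(S, -423)) = Mul(Rational(7519, 94224), Add(168, -423)) = Mul(Rational(7519, 94224), -255) = Rational(-639115, 31408)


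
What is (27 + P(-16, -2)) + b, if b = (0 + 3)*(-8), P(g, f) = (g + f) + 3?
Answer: -12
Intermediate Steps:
P(g, f) = 3 + f + g (P(g, f) = (f + g) + 3 = 3 + f + g)
b = -24 (b = 3*(-8) = -24)
(27 + P(-16, -2)) + b = (27 + (3 - 2 - 16)) - 24 = (27 - 15) - 24 = 12 - 24 = -12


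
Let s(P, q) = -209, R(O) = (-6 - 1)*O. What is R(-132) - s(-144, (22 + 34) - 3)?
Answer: 1133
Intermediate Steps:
R(O) = -7*O
R(-132) - s(-144, (22 + 34) - 3) = -7*(-132) - 1*(-209) = 924 + 209 = 1133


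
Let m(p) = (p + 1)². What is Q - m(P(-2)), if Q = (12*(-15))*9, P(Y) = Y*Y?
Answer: -1645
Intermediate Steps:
P(Y) = Y²
m(p) = (1 + p)²
Q = -1620 (Q = -180*9 = -1620)
Q - m(P(-2)) = -1620 - (1 + (-2)²)² = -1620 - (1 + 4)² = -1620 - 1*5² = -1620 - 1*25 = -1620 - 25 = -1645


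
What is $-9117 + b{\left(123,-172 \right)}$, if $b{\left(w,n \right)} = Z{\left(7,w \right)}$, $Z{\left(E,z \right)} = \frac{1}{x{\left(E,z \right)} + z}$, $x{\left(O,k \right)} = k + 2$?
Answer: $- \frac{2261015}{248} \approx -9117.0$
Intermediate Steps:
$x{\left(O,k \right)} = 2 + k$
$Z{\left(E,z \right)} = \frac{1}{2 + 2 z}$ ($Z{\left(E,z \right)} = \frac{1}{\left(2 + z\right) + z} = \frac{1}{2 + 2 z}$)
$b{\left(w,n \right)} = \frac{1}{2 \left(1 + w\right)}$
$-9117 + b{\left(123,-172 \right)} = -9117 + \frac{1}{2 \left(1 + 123\right)} = -9117 + \frac{1}{2 \cdot 124} = -9117 + \frac{1}{2} \cdot \frac{1}{124} = -9117 + \frac{1}{248} = - \frac{2261015}{248}$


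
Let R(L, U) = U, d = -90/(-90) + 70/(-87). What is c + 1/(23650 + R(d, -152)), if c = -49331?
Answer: -1159179837/23498 ≈ -49331.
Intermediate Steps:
d = 17/87 (d = -90*(-1/90) + 70*(-1/87) = 1 - 70/87 = 17/87 ≈ 0.19540)
c + 1/(23650 + R(d, -152)) = -49331 + 1/(23650 - 152) = -49331 + 1/23498 = -1159179837/23498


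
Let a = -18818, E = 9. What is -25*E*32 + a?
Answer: -26018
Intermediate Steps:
-25*E*32 + a = -25*9*32 - 18818 = -225*32 - 18818 = -7200 - 18818 = -26018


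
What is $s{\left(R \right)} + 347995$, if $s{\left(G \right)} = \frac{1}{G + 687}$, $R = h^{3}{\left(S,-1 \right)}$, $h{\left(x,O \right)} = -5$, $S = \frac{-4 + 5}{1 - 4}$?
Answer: $\frac{195573191}{562} \approx 3.48 \cdot 10^{5}$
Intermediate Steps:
$S = - \frac{1}{3}$ ($S = 1 \frac{1}{-3} = 1 \left(- \frac{1}{3}\right) = - \frac{1}{3} \approx -0.33333$)
$R = -125$ ($R = \left(-5\right)^{3} = -125$)
$s{\left(G \right)} = \frac{1}{687 + G}$
$s{\left(R \right)} + 347995 = \frac{1}{687 - 125} + 347995 = \frac{1}{562} + 347995 = \frac{195573191}{562}$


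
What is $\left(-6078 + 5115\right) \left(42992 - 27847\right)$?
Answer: $-14584635$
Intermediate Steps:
$\left(-6078 + 5115\right) \left(42992 - 27847\right) = \left(-963\right) 15145 = -14584635$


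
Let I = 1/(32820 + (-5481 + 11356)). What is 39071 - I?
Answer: 1511852344/38695 ≈ 39071.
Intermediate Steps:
I = 1/38695 (I = 1/(32820 + 5875) = 1/38695 ≈ 2.5843e-5)
39071 - I = 39071 - 1*1/38695 = 39071 - 1/38695 = 1511852344/38695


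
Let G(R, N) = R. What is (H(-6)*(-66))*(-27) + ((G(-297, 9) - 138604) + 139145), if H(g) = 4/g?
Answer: -944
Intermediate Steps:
(H(-6)*(-66))*(-27) + ((G(-297, 9) - 138604) + 139145) = ((4/(-6))*(-66))*(-27) + ((-297 - 138604) + 139145) = ((4*(-⅙))*(-66))*(-27) + (-138901 + 139145) = -⅔*(-66)*(-27) + 244 = 44*(-27) + 244 = -1188 + 244 = -944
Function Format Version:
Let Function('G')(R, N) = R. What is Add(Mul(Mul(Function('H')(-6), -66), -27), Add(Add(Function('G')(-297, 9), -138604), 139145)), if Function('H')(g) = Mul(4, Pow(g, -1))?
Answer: -944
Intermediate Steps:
Add(Mul(Mul(Function('H')(-6), -66), -27), Add(Add(Function('G')(-297, 9), -138604), 139145)) = Add(Mul(Mul(Mul(4, Pow(-6, -1)), -66), -27), Add(Add(-297, -138604), 139145)) = Add(Mul(Mul(Mul(4, Rational(-1, 6)), -66), -27), Add(-138901, 139145)) = Add(Mul(Mul(Rational(-2, 3), -66), -27), 244) = Add(Mul(44, -27), 244) = Add(-1188, 244) = -944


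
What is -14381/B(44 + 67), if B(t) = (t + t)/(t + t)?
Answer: -14381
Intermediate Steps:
B(t) = 1 (B(t) = (2*t)/((2*t)) = (2*t)*(1/(2*t)) = 1)
-14381/B(44 + 67) = -14381/1 = -14381*1 = -14381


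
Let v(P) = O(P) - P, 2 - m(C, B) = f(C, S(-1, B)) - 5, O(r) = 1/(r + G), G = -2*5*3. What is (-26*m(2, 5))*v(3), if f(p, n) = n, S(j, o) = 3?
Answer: 8528/27 ≈ 315.85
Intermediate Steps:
G = -30 (G = -10*3 = -30)
O(r) = 1/(-30 + r) (O(r) = 1/(r - 30) = 1/(-30 + r))
m(C, B) = 4 (m(C, B) = 2 - (3 - 5) = 2 - 1*(-2) = 2 + 2 = 4)
v(P) = 1/(-30 + P) - P
(-26*m(2, 5))*v(3) = (-26*4)*((1 - 1*3*(-30 + 3))/(-30 + 3)) = -104*(1 - 1*3*(-27))/(-27) = -(-104)*(1 + 81)/27 = -(-104)*82/27 = -104*(-82/27) = 8528/27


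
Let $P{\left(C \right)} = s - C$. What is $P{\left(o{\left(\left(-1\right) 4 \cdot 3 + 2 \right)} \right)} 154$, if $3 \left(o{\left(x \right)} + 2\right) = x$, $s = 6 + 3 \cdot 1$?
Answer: $\frac{6622}{3} \approx 2207.3$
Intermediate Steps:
$s = 9$ ($s = 6 + 3 = 9$)
$o{\left(x \right)} = -2 + \frac{x}{3}$
$P{\left(C \right)} = 9 - C$
$P{\left(o{\left(\left(-1\right) 4 \cdot 3 + 2 \right)} \right)} 154 = \left(9 - \left(-2 + \frac{\left(-1\right) 4 \cdot 3 + 2}{3}\right)\right) 154 = \left(9 - \left(-2 + \frac{\left(-4\right) 3 + 2}{3}\right)\right) 154 = \left(9 - \left(-2 + \frac{-12 + 2}{3}\right)\right) 154 = \left(9 - \left(-2 + \frac{1}{3} \left(-10\right)\right)\right) 154 = \left(9 - \left(-2 - \frac{10}{3}\right)\right) 154 = \left(9 - - \frac{16}{3}\right) 154 = \left(9 + \frac{16}{3}\right) 154 = \frac{43}{3} \cdot 154 = \frac{6622}{3}$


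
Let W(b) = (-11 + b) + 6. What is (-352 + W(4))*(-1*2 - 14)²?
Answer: -90368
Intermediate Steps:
W(b) = -5 + b
(-352 + W(4))*(-1*2 - 14)² = (-352 + (-5 + 4))*(-1*2 - 14)² = (-352 - 1)*(-2 - 14)² = -353*(-16)² = -353*256 = -90368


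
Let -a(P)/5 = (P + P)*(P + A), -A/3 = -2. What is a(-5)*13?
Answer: 650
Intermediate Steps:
A = 6 (A = -3*(-2) = 6)
a(P) = -10*P*(6 + P) (a(P) = -5*(P + P)*(P + 6) = -5*2*P*(6 + P) = -10*P*(6 + P))
a(-5)*13 = -10*(-5)*(6 - 5)*13 = -10*(-5)*1*13 = 50*13 = 650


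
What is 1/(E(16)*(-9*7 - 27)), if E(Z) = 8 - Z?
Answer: 1/720 ≈ 0.0013889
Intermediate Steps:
1/(E(16)*(-9*7 - 27)) = 1/((8 - 1*16)*(-9*7 - 27)) = 1/((8 - 16)*(-63 - 27)) = 1/(-8*(-90)) = 1/720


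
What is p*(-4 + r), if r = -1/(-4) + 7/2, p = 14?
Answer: -7/2 ≈ -3.5000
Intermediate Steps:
r = 15/4 (r = -1*(-¼) + 7*(½) = ¼ + 7/2 = 15/4 ≈ 3.7500)
p*(-4 + r) = 14*(-4 + 15/4) = 14*(-¼) = -7/2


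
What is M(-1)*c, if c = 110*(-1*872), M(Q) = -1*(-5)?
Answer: -479600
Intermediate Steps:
M(Q) = 5
c = -95920 (c = 110*(-872) = -95920)
M(-1)*c = 5*(-95920) = -479600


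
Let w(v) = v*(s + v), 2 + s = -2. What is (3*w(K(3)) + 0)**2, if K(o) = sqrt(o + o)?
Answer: 1188 - 432*sqrt(6) ≈ 129.82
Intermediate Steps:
s = -4 (s = -2 - 2 = -4)
K(o) = sqrt(2)*sqrt(o) (K(o) = sqrt(2*o) = sqrt(2)*sqrt(o))
w(v) = v*(-4 + v)
(3*w(K(3)) + 0)**2 = (3*((sqrt(2)*sqrt(3))*(-4 + sqrt(2)*sqrt(3))) + 0)**2 = (3*(sqrt(6)*(-4 + sqrt(6))) + 0)**2 = (3*sqrt(6)*(-4 + sqrt(6)) + 0)**2 = (3*sqrt(6)*(-4 + sqrt(6)))**2 = 54*(-4 + sqrt(6))**2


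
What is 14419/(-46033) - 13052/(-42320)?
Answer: -2347341/487029140 ≈ -0.0048197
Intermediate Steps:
14419/(-46033) - 13052/(-42320) = 14419*(-1/46033) - 13052*(-1/42320) = -14419/46033 + 3263/10580 = -2347341/487029140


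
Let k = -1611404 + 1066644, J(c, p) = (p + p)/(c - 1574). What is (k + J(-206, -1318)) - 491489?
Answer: -461130146/445 ≈ -1.0362e+6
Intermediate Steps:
J(c, p) = 2*p/(-1574 + c) (J(c, p) = (2*p)/(-1574 + c) = 2*p/(-1574 + c))
k = -544760
(k + J(-206, -1318)) - 491489 = (-544760 + 2*(-1318)/(-1574 - 206)) - 491489 = (-544760 + 2*(-1318)/(-1780)) - 491489 = (-544760 + 2*(-1318)*(-1/1780)) - 491489 = (-544760 + 659/445) - 491489 = -242417541/445 - 491489 = -461130146/445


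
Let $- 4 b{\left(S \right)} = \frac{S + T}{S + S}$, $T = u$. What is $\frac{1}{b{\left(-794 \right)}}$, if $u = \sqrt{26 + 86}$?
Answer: $- \frac{1260872}{157581} - \frac{6352 \sqrt{7}}{157581} \approx -8.1081$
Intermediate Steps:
$u = 4 \sqrt{7}$ ($u = \sqrt{112} = 4 \sqrt{7} \approx 10.583$)
$T = 4 \sqrt{7} \approx 10.583$
$b{\left(S \right)} = - \frac{S + 4 \sqrt{7}}{8 S}$ ($b{\left(S \right)} = - \frac{\left(S + 4 \sqrt{7}\right) \frac{1}{S + S}}{4} = - \frac{\left(S + 4 \sqrt{7}\right) \frac{1}{2 S}}{4} = - \frac{\frac{1}{2} \frac{1}{S} \left(S + 4 \sqrt{7}\right)}{4} = - \frac{S + 4 \sqrt{7}}{8 S}$)
$\frac{1}{b{\left(-794 \right)}} = \frac{1}{\frac{1}{8} \frac{1}{-794} \left(\left(-1\right) \left(-794\right) - 4 \sqrt{7}\right)} = \frac{1}{\frac{1}{8} \left(- \frac{1}{794}\right) \left(794 - 4 \sqrt{7}\right)} = \frac{1}{- \frac{1}{8} + \frac{\sqrt{7}}{1588}}$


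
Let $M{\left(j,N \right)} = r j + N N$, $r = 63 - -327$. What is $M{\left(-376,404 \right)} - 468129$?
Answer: $-451553$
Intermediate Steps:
$r = 390$ ($r = 63 + 327 = 390$)
$M{\left(j,N \right)} = N^{2} + 390 j$ ($M{\left(j,N \right)} = 390 j + N N = 390 j + N^{2} = N^{2} + 390 j$)
$M{\left(-376,404 \right)} - 468129 = \left(404^{2} + 390 \left(-376\right)\right) - 468129 = \left(163216 - 146640\right) - 468129 = 16576 - 468129 = -451553$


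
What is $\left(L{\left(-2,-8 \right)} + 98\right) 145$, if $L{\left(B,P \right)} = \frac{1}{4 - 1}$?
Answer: $\frac{42775}{3} \approx 14258.0$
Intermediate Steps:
$L{\left(B,P \right)} = \frac{1}{3}$
$\left(L{\left(-2,-8 \right)} + 98\right) 145 = \left(\frac{1}{3} + 98\right) 145 = \frac{295}{3} \cdot 145 = \frac{42775}{3}$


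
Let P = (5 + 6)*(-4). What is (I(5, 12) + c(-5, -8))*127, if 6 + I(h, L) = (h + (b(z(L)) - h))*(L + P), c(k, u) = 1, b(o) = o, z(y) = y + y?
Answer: -98171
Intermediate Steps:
z(y) = 2*y
P = -44 (P = 11*(-4) = -44)
I(h, L) = -6 + 2*L*(-44 + L) (I(h, L) = -6 + (h + (2*L - h))*(L - 44) = -6 + (h + (-h + 2*L))*(-44 + L) = -6 + (2*L)*(-44 + L) = -6 + 2*L*(-44 + L))
(I(5, 12) + c(-5, -8))*127 = ((-6 - 88*12 + 2*12²) + 1)*127 = ((-6 - 1056 + 2*144) + 1)*127 = ((-6 - 1056 + 288) + 1)*127 = (-774 + 1)*127 = -773*127 = -98171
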